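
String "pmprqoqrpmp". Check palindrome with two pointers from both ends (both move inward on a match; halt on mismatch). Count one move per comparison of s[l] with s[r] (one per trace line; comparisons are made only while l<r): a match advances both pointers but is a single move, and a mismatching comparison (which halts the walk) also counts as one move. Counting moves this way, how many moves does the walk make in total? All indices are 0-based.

5 moves

l=0 r=10: 'p'=='p', l++,r--
l=1 r=9: 'm'=='m', l++,r--
l=2 r=8: 'p'=='p', l++,r--
l=3 r=7: 'r'=='r', l++,r--
l=4 r=6: 'q'=='q', l++,r--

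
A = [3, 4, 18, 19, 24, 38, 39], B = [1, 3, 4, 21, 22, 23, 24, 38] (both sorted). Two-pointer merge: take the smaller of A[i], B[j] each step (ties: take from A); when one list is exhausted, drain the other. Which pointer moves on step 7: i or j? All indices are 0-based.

[i=0,j=0] A[i]=3>B[j]=1 take 1 → j++
[i=0,j=1] A[i]=3<=B[j]=3 take 3 → i++
[i=1,j=1] A[i]=4>B[j]=3 take 3 → j++
[i=1,j=2] A[i]=4<=B[j]=4 take 4 → i++
[i=2,j=2] A[i]=18>B[j]=4 take 4 → j++
[i=2,j=3] A[i]=18<=B[j]=21 take 18 → i++
[i=3,j=3] A[i]=19<=B[j]=21 take 19 → i++

i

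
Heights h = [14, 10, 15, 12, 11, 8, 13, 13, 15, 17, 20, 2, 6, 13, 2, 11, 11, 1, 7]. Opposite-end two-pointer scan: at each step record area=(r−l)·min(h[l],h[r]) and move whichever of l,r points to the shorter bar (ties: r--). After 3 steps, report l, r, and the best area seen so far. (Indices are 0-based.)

[0,18] min(14,7)*18=126 best=126 * → r--
[0,17] min(14,1)*17=17 best=126 → r--
[0,16] min(14,11)*16=176 best=176 * → r--

l=0, r=15, best area=176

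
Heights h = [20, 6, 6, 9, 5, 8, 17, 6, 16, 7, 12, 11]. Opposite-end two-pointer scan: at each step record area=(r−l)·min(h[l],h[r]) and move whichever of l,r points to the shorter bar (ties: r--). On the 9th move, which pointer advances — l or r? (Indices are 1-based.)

[1,12] min(20,11)*11=121 best=121 * → r--
[1,11] min(20,12)*10=120 best=121 → r--
[1,10] min(20,7)*9=63 best=121 → r--
[1,9] min(20,16)*8=128 best=128 * → r--
[1,8] min(20,6)*7=42 best=128 → r--
[1,7] min(20,17)*6=102 best=128 → r--
[1,6] min(20,8)*5=40 best=128 → r--
[1,5] min(20,5)*4=20 best=128 → r--
[1,4] min(20,9)*3=27 best=128 → r--

r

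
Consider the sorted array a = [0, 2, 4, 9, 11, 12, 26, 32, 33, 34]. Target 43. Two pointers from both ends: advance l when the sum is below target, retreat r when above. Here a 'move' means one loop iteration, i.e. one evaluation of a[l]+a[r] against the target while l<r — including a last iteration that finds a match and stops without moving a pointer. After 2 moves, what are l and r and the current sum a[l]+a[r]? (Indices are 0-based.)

l=0 r=9: 0+34=34 <43, l++
l=1 r=9: 2+34=36 <43, l++

l=2, r=9, sum=38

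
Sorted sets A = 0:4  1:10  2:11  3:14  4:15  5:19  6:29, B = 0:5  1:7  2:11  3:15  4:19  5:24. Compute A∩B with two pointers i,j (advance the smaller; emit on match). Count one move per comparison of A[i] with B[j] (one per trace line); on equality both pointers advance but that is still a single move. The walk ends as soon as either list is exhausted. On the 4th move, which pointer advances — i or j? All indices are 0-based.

i=0 j=0: 4<5, i++
i=1 j=0: 10>5, j++
i=1 j=1: 10>7, j++
i=1 j=2: 10<11, i++

i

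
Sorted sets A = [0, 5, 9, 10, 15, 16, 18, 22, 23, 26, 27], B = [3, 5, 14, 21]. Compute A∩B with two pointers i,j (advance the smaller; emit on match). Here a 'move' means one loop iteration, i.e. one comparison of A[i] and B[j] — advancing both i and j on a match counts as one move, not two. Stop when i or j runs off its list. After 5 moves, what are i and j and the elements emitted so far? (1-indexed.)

i=5, j=3, emitted=[5]

i=1 j=1: 0<3, i++
i=2 j=1: 5>3, j++
i=2 j=2: 5==5 emit, i++,j++
i=3 j=3: 9<14, i++
i=4 j=3: 10<14, i++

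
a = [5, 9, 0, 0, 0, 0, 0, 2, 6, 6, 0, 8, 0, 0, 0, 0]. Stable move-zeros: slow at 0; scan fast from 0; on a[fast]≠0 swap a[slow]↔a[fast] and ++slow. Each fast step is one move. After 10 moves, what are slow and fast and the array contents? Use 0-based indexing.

slow=5, fast=10, a=[5, 9, 2, 6, 6, 0, 0, 0, 0, 0, 0, 8, 0, 0, 0, 0]

(s=0,f=0) a[fast]=5≠0 swap→a[0]=5 → slow++,fast++
(s=1,f=1) a[fast]=9≠0 swap→a[1]=9 → slow++,fast++
(s=2,f=2) a[fast]=0 → fast++
(s=2,f=3) a[fast]=0 → fast++
(s=2,f=4) a[fast]=0 → fast++
(s=2,f=5) a[fast]=0 → fast++
(s=2,f=6) a[fast]=0 → fast++
(s=2,f=7) a[fast]=2≠0 swap→a[2]=2 → slow++,fast++
(s=3,f=8) a[fast]=6≠0 swap→a[3]=6 → slow++,fast++
(s=4,f=9) a[fast]=6≠0 swap→a[4]=6 → slow++,fast++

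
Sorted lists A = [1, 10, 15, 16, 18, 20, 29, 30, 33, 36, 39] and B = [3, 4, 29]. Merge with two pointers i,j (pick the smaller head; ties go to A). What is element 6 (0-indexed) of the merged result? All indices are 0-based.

merged[6] = 18

[i=0,j=0] A[i]=1<=B[j]=3 take 1 → i++
[i=1,j=0] A[i]=10>B[j]=3 take 3 → j++
[i=1,j=1] A[i]=10>B[j]=4 take 4 → j++
[i=1,j=2] A[i]=10<=B[j]=29 take 10 → i++
[i=2,j=2] A[i]=15<=B[j]=29 take 15 → i++
[i=3,j=2] A[i]=16<=B[j]=29 take 16 → i++
[i=4,j=2] A[i]=18<=B[j]=29 take 18 → i++
[i=5,j=2] A[i]=20<=B[j]=29 take 20 → i++
[i=6,j=2] A[i]=29<=B[j]=29 take 29 → i++
[i=7,j=2] A[i]=30>B[j]=29 take 29 → j++
[i=7,j=3] B done, take A[i]=30 → i++
[i=8,j=3] B done, take A[i]=33 → i++
[i=9,j=3] B done, take A[i]=36 → i++
[i=10,j=3] B done, take A[i]=39 → i++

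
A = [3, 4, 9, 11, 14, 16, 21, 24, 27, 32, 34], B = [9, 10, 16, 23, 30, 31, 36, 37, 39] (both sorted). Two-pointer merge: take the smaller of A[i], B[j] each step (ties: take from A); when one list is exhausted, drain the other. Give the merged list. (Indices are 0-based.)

[3, 4, 9, 9, 10, 11, 14, 16, 16, 21, 23, 24, 27, 30, 31, 32, 34, 36, 37, 39]

i=0 j=0: A[i]=3<=B[j]=9 take 3, i++
i=1 j=0: A[i]=4<=B[j]=9 take 4, i++
i=2 j=0: A[i]=9<=B[j]=9 take 9, i++
i=3 j=0: A[i]=11>B[j]=9 take 9, j++
i=3 j=1: A[i]=11>B[j]=10 take 10, j++
i=3 j=2: A[i]=11<=B[j]=16 take 11, i++
i=4 j=2: A[i]=14<=B[j]=16 take 14, i++
i=5 j=2: A[i]=16<=B[j]=16 take 16, i++
i=6 j=2: A[i]=21>B[j]=16 take 16, j++
i=6 j=3: A[i]=21<=B[j]=23 take 21, i++
i=7 j=3: A[i]=24>B[j]=23 take 23, j++
i=7 j=4: A[i]=24<=B[j]=30 take 24, i++
i=8 j=4: A[i]=27<=B[j]=30 take 27, i++
i=9 j=4: A[i]=32>B[j]=30 take 30, j++
i=9 j=5: A[i]=32>B[j]=31 take 31, j++
i=9 j=6: A[i]=32<=B[j]=36 take 32, i++
i=10 j=6: A[i]=34<=B[j]=36 take 34, i++
i=11 j=6: A done, take B[j]=36, j++
i=11 j=7: A done, take B[j]=37, j++
i=11 j=8: A done, take B[j]=39, j++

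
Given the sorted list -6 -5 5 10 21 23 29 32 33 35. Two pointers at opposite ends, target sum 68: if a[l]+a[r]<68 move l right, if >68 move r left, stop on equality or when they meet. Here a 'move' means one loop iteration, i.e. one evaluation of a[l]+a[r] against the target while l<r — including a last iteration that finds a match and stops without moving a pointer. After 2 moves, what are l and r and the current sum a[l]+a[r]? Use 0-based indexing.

l=0 r=9: -6+35=29 <68, l++
l=1 r=9: -5+35=30 <68, l++

l=2, r=9, sum=40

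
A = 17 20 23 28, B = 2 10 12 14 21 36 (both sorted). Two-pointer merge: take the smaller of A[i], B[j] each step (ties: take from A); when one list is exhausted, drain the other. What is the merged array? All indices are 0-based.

[i=0,j=0] A[i]=17>B[j]=2 take 2 → j++
[i=0,j=1] A[i]=17>B[j]=10 take 10 → j++
[i=0,j=2] A[i]=17>B[j]=12 take 12 → j++
[i=0,j=3] A[i]=17>B[j]=14 take 14 → j++
[i=0,j=4] A[i]=17<=B[j]=21 take 17 → i++
[i=1,j=4] A[i]=20<=B[j]=21 take 20 → i++
[i=2,j=4] A[i]=23>B[j]=21 take 21 → j++
[i=2,j=5] A[i]=23<=B[j]=36 take 23 → i++
[i=3,j=5] A[i]=28<=B[j]=36 take 28 → i++
[i=4,j=5] A done, take B[j]=36 → j++

[2, 10, 12, 14, 17, 20, 21, 23, 28, 36]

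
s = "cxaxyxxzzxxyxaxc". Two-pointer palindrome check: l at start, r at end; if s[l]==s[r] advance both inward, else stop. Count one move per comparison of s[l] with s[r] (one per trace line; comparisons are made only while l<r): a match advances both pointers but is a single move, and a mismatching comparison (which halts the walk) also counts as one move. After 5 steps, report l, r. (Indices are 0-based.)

[0,15] 'c'=='c' → l++,r--
[1,14] 'x'=='x' → l++,r--
[2,13] 'a'=='a' → l++,r--
[3,12] 'x'=='x' → l++,r--
[4,11] 'y'=='y' → l++,r--

l=5, r=10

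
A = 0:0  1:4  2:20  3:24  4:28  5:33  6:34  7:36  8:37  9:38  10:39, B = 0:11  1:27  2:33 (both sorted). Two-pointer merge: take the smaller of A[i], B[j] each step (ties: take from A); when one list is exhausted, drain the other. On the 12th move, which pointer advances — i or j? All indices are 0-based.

i=0 j=0: A[i]=0<=B[j]=11 take 0, i++
i=1 j=0: A[i]=4<=B[j]=11 take 4, i++
i=2 j=0: A[i]=20>B[j]=11 take 11, j++
i=2 j=1: A[i]=20<=B[j]=27 take 20, i++
i=3 j=1: A[i]=24<=B[j]=27 take 24, i++
i=4 j=1: A[i]=28>B[j]=27 take 27, j++
i=4 j=2: A[i]=28<=B[j]=33 take 28, i++
i=5 j=2: A[i]=33<=B[j]=33 take 33, i++
i=6 j=2: A[i]=34>B[j]=33 take 33, j++
i=6 j=3: B done, take A[i]=34, i++
i=7 j=3: B done, take A[i]=36, i++
i=8 j=3: B done, take A[i]=37, i++

i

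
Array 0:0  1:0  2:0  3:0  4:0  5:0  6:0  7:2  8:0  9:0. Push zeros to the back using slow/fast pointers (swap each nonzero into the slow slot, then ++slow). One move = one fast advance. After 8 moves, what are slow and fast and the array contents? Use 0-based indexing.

slow=0 fast=0: a[fast]=0, fast++
slow=0 fast=1: a[fast]=0, fast++
slow=0 fast=2: a[fast]=0, fast++
slow=0 fast=3: a[fast]=0, fast++
slow=0 fast=4: a[fast]=0, fast++
slow=0 fast=5: a[fast]=0, fast++
slow=0 fast=6: a[fast]=0, fast++
slow=0 fast=7: a[fast]=2≠0 swap→a[0]=2, slow++,fast++

slow=1, fast=8, a=[2, 0, 0, 0, 0, 0, 0, 0, 0, 0]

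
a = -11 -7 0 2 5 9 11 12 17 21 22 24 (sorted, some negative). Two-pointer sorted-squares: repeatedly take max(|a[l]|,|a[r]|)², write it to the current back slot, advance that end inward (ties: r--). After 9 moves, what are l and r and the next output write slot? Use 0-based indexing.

l=2, r=4, next write slot=2

l=0 r=11: |-11|<=|24| out[11]=576, r--
l=0 r=10: |-11|<=|22| out[10]=484, r--
l=0 r=9: |-11|<=|21| out[9]=441, r--
l=0 r=8: |-11|<=|17| out[8]=289, r--
l=0 r=7: |-11|<=|12| out[7]=144, r--
l=0 r=6: |-11|<=|11| out[6]=121, r--
l=0 r=5: |-11|>|9| out[5]=121, l++
l=1 r=5: |-7|<=|9| out[4]=81, r--
l=1 r=4: |-7|>|5| out[3]=49, l++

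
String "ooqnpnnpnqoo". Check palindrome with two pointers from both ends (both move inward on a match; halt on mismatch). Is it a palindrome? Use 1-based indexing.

[1,12] 'o'=='o' → l++,r--
[2,11] 'o'=='o' → l++,r--
[3,10] 'q'=='q' → l++,r--
[4,9] 'n'=='n' → l++,r--
[5,8] 'p'=='p' → l++,r--
[6,7] 'n'=='n' → l++,r--

palindrome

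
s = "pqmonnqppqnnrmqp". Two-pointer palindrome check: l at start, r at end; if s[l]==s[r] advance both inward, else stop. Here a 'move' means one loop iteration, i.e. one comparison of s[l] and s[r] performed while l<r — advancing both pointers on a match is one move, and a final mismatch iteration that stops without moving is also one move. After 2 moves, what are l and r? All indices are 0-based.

[0,15] 'p'=='p' → l++,r--
[1,14] 'q'=='q' → l++,r--

l=2, r=13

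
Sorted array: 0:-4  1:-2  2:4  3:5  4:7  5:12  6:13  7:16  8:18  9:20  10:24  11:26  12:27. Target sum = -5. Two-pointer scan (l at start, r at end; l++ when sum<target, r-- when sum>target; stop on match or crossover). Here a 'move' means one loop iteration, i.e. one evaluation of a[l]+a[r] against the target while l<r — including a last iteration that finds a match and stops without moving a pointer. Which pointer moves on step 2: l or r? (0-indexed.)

r

l=0 r=12: -4+27=23 >-5, r--
l=0 r=11: -4+26=22 >-5, r--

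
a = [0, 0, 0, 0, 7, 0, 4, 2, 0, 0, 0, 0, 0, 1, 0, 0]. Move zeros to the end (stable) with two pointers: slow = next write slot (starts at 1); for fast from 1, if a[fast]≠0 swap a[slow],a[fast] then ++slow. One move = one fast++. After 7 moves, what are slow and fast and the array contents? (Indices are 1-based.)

slow=3, fast=8, a=[7, 4, 0, 0, 0, 0, 0, 2, 0, 0, 0, 0, 0, 1, 0, 0]

slow=1 fast=1: a[fast]=0, fast++
slow=1 fast=2: a[fast]=0, fast++
slow=1 fast=3: a[fast]=0, fast++
slow=1 fast=4: a[fast]=0, fast++
slow=1 fast=5: a[fast]=7≠0 swap→a[1]=7, slow++,fast++
slow=2 fast=6: a[fast]=0, fast++
slow=2 fast=7: a[fast]=4≠0 swap→a[2]=4, slow++,fast++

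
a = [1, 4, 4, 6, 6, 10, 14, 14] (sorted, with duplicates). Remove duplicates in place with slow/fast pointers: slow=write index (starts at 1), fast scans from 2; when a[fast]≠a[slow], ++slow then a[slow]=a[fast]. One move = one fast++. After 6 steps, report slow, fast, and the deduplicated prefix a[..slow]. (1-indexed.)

slow=5, fast=8, prefix=[1, 4, 6, 10, 14]

slow=1 fast=2: a[fast]=4≠a[slow]=1 write a[2]=4, slow++,fast++
slow=2 fast=3: a[fast]=4=a[slow] dup, fast++
slow=2 fast=4: a[fast]=6≠a[slow]=4 write a[3]=6, slow++,fast++
slow=3 fast=5: a[fast]=6=a[slow] dup, fast++
slow=3 fast=6: a[fast]=10≠a[slow]=6 write a[4]=10, slow++,fast++
slow=4 fast=7: a[fast]=14≠a[slow]=10 write a[5]=14, slow++,fast++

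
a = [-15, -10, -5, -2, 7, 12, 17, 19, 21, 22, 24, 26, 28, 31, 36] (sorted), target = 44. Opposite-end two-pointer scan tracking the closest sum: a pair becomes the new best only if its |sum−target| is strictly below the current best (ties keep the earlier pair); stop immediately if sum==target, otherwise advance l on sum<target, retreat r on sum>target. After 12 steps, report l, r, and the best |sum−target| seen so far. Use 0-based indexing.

[0,14] -15+36=21 d=23 * → l++
[1,14] -10+36=26 d=18 * → l++
[2,14] -5+36=31 d=13 * → l++
[3,14] -2+36=34 d=10 * → l++
[4,14] 7+36=43 d=1 * → l++
[5,14] 12+36=48 d=4 → r--
[5,13] 12+31=43 d=1 → l++
[6,13] 17+31=48 d=4 → r--
[6,12] 17+28=45 d=1 → r--
[6,11] 17+26=43 d=1 → l++
[7,11] 19+26=45 d=1 → r--
[7,10] 19+24=43 d=1 → l++

l=8, r=10, best |Δ|=1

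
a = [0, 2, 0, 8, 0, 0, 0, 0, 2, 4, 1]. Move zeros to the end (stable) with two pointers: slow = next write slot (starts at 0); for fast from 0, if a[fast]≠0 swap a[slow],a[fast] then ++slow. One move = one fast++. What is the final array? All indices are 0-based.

[2, 8, 2, 4, 1, 0, 0, 0, 0, 0, 0]

slow=0 fast=0: a[fast]=0, fast++
slow=0 fast=1: a[fast]=2≠0 swap→a[0]=2, slow++,fast++
slow=1 fast=2: a[fast]=0, fast++
slow=1 fast=3: a[fast]=8≠0 swap→a[1]=8, slow++,fast++
slow=2 fast=4: a[fast]=0, fast++
slow=2 fast=5: a[fast]=0, fast++
slow=2 fast=6: a[fast]=0, fast++
slow=2 fast=7: a[fast]=0, fast++
slow=2 fast=8: a[fast]=2≠0 swap→a[2]=2, slow++,fast++
slow=3 fast=9: a[fast]=4≠0 swap→a[3]=4, slow++,fast++
slow=4 fast=10: a[fast]=1≠0 swap→a[4]=1, slow++,fast++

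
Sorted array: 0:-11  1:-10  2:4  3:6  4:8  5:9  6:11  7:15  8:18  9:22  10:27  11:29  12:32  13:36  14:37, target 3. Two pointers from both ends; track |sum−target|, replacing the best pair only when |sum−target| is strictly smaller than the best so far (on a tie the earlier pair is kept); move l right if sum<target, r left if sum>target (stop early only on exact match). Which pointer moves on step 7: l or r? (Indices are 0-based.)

[0,14] -11+37=26 d=23 * → r--
[0,13] -11+36=25 d=22 * → r--
[0,12] -11+32=21 d=18 * → r--
[0,11] -11+29=18 d=15 * → r--
[0,10] -11+27=16 d=13 * → r--
[0,9] -11+22=11 d=8 * → r--
[0,8] -11+18=7 d=4 * → r--

r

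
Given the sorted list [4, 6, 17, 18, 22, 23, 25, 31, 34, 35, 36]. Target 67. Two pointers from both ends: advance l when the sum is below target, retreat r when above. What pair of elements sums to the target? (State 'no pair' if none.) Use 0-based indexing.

l=0 r=10: 4+36=40 <67, l++
l=1 r=10: 6+36=42 <67, l++
l=2 r=10: 17+36=53 <67, l++
l=3 r=10: 18+36=54 <67, l++
l=4 r=10: 22+36=58 <67, l++
l=5 r=10: 23+36=59 <67, l++
l=6 r=10: 25+36=61 <67, l++
l=7 r=10: 31+36=67, found

(31, 36)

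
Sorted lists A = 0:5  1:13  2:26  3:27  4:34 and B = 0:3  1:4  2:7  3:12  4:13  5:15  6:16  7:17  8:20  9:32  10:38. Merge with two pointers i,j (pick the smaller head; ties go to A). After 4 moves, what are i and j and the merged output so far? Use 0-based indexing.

i=0 j=0: A[i]=5>B[j]=3 take 3, j++
i=0 j=1: A[i]=5>B[j]=4 take 4, j++
i=0 j=2: A[i]=5<=B[j]=7 take 5, i++
i=1 j=2: A[i]=13>B[j]=7 take 7, j++

i=1, j=3, merged so far=[3, 4, 5, 7]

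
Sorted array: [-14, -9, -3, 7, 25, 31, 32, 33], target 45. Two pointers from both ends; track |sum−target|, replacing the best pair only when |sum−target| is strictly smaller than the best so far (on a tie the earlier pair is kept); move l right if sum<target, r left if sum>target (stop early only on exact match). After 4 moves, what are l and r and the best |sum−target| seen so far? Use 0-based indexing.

l=4, r=7, best |Δ|=5

l=0 r=7: -14+33=19 d=26 *, l++
l=1 r=7: -9+33=24 d=21 *, l++
l=2 r=7: -3+33=30 d=15 *, l++
l=3 r=7: 7+33=40 d=5 *, l++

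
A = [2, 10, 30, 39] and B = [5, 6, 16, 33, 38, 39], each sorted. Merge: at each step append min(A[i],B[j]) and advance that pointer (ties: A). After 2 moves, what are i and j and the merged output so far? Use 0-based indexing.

i=1, j=1, merged so far=[2, 5]

[i=0,j=0] A[i]=2<=B[j]=5 take 2 → i++
[i=1,j=0] A[i]=10>B[j]=5 take 5 → j++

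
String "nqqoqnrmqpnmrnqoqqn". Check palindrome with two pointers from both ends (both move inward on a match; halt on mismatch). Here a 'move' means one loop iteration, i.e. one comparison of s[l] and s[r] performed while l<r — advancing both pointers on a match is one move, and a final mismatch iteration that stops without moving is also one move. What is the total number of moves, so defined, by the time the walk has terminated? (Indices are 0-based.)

9 moves

l=0 r=18: 'n'=='n', l++,r--
l=1 r=17: 'q'=='q', l++,r--
l=2 r=16: 'q'=='q', l++,r--
l=3 r=15: 'o'=='o', l++,r--
l=4 r=14: 'q'=='q', l++,r--
l=5 r=13: 'n'=='n', l++,r--
l=6 r=12: 'r'=='r', l++,r--
l=7 r=11: 'm'=='m', l++,r--
l=8 r=10: 'q'!='n', stop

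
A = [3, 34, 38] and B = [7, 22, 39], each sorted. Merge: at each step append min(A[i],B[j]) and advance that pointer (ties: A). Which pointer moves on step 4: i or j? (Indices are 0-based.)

[i=0,j=0] A[i]=3<=B[j]=7 take 3 → i++
[i=1,j=0] A[i]=34>B[j]=7 take 7 → j++
[i=1,j=1] A[i]=34>B[j]=22 take 22 → j++
[i=1,j=2] A[i]=34<=B[j]=39 take 34 → i++

i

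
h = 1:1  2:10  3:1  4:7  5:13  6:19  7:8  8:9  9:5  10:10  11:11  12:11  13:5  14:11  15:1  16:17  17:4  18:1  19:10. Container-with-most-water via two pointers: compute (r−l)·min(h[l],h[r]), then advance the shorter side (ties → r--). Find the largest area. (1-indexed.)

max area = 170

[1,19] min(1,10)*18=18 best=18 * → l++
[2,19] min(10,10)*17=170 best=170 * → r--
[2,18] min(10,1)*16=16 best=170 → r--
[2,17] min(10,4)*15=60 best=170 → r--
[2,16] min(10,17)*14=140 best=170 → l++
[3,16] min(1,17)*13=13 best=170 → l++
[4,16] min(7,17)*12=84 best=170 → l++
[5,16] min(13,17)*11=143 best=170 → l++
[6,16] min(19,17)*10=170 best=170 → r--
[6,15] min(19,1)*9=9 best=170 → r--
[6,14] min(19,11)*8=88 best=170 → r--
[6,13] min(19,5)*7=35 best=170 → r--
[6,12] min(19,11)*6=66 best=170 → r--
[6,11] min(19,11)*5=55 best=170 → r--
[6,10] min(19,10)*4=40 best=170 → r--
[6,9] min(19,5)*3=15 best=170 → r--
[6,8] min(19,9)*2=18 best=170 → r--
[6,7] min(19,8)*1=8 best=170 → r--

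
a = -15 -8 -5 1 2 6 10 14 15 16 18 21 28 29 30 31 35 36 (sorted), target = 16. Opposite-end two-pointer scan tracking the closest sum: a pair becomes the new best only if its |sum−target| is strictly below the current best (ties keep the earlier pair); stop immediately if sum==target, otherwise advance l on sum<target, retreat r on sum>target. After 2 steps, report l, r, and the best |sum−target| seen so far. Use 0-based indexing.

[0,17] -15+36=21 d=5 * → r--
[0,16] -15+35=20 d=4 * → r--

l=0, r=15, best |Δ|=4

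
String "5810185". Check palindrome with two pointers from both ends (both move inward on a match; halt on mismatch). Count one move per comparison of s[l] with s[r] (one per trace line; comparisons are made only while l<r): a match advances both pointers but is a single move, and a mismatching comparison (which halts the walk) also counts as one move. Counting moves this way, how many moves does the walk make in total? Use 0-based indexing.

3 moves

[0,6] '5'=='5' → l++,r--
[1,5] '8'=='8' → l++,r--
[2,4] '1'=='1' → l++,r--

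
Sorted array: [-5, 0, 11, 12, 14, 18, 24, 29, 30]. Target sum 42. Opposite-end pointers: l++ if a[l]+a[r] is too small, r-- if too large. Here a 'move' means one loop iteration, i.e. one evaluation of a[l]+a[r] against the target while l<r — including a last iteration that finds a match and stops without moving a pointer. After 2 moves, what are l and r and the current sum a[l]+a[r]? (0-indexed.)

l=0 r=8: -5+30=25 <42, l++
l=1 r=8: 0+30=30 <42, l++

l=2, r=8, sum=41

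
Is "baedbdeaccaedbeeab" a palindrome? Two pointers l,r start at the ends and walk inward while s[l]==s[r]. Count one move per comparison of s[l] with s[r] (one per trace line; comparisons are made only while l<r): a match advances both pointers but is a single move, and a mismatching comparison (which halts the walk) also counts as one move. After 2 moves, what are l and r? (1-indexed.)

l=3, r=16

[1,18] 'b'=='b' → l++,r--
[2,17] 'a'=='a' → l++,r--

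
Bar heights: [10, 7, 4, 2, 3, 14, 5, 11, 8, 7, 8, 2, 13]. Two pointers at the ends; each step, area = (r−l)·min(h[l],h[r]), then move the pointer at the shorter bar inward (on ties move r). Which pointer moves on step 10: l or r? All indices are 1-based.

l=1 r=13: min(10,13)*12=120 best=120 *, l++
l=2 r=13: min(7,13)*11=77 best=120, l++
l=3 r=13: min(4,13)*10=40 best=120, l++
l=4 r=13: min(2,13)*9=18 best=120, l++
l=5 r=13: min(3,13)*8=24 best=120, l++
l=6 r=13: min(14,13)*7=91 best=120, r--
l=6 r=12: min(14,2)*6=12 best=120, r--
l=6 r=11: min(14,8)*5=40 best=120, r--
l=6 r=10: min(14,7)*4=28 best=120, r--
l=6 r=9: min(14,8)*3=24 best=120, r--

r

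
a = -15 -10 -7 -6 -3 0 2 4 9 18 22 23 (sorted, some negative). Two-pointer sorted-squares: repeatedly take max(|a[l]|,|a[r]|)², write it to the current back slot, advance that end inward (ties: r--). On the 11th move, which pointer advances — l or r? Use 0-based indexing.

r

l=0 r=11: |-15|<=|23| out[11]=529, r--
l=0 r=10: |-15|<=|22| out[10]=484, r--
l=0 r=9: |-15|<=|18| out[9]=324, r--
l=0 r=8: |-15|>|9| out[8]=225, l++
l=1 r=8: |-10|>|9| out[7]=100, l++
l=2 r=8: |-7|<=|9| out[6]=81, r--
l=2 r=7: |-7|>|4| out[5]=49, l++
l=3 r=7: |-6|>|4| out[4]=36, l++
l=4 r=7: |-3|<=|4| out[3]=16, r--
l=4 r=6: |-3|>|2| out[2]=9, l++
l=5 r=6: |0|<=|2| out[1]=4, r--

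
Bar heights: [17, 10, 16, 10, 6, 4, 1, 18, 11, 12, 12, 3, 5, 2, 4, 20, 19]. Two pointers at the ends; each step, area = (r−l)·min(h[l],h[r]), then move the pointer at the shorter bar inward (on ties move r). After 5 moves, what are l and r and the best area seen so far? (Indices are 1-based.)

l=6, r=17, best area=272

l=1 r=17: min(17,19)*16=272 best=272 *, l++
l=2 r=17: min(10,19)*15=150 best=272, l++
l=3 r=17: min(16,19)*14=224 best=272, l++
l=4 r=17: min(10,19)*13=130 best=272, l++
l=5 r=17: min(6,19)*12=72 best=272, l++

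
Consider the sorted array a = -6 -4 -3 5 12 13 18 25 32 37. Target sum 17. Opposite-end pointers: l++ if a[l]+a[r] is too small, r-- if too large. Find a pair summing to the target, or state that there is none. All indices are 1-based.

(5, 12)

[1,10] -6+37=31 >17 → r--
[1,9] -6+32=26 >17 → r--
[1,8] -6+25=19 >17 → r--
[1,7] -6+18=12 <17 → l++
[2,7] -4+18=14 <17 → l++
[3,7] -3+18=15 <17 → l++
[4,7] 5+18=23 >17 → r--
[4,6] 5+13=18 >17 → r--
[4,5] 5+12=17 → found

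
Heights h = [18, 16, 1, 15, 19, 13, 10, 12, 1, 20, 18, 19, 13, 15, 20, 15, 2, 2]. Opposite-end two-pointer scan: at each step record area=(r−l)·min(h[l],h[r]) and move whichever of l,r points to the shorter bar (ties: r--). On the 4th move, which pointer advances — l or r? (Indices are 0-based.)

l

[0,17] min(18,2)*17=34 best=34 * → r--
[0,16] min(18,2)*16=32 best=34 → r--
[0,15] min(18,15)*15=225 best=225 * → r--
[0,14] min(18,20)*14=252 best=252 * → l++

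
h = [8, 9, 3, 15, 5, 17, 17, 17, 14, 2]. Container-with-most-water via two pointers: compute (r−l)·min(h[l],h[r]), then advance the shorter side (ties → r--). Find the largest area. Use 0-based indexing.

l=0 r=9: min(8,2)*9=18 best=18 *, r--
l=0 r=8: min(8,14)*8=64 best=64 *, l++
l=1 r=8: min(9,14)*7=63 best=64, l++
l=2 r=8: min(3,14)*6=18 best=64, l++
l=3 r=8: min(15,14)*5=70 best=70 *, r--
l=3 r=7: min(15,17)*4=60 best=70, l++
l=4 r=7: min(5,17)*3=15 best=70, l++
l=5 r=7: min(17,17)*2=34 best=70, r--
l=5 r=6: min(17,17)*1=17 best=70, r--

max area = 70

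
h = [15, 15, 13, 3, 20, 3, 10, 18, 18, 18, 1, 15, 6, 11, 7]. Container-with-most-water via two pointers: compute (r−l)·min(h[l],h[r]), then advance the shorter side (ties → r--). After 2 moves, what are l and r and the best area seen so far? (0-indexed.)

l=0 r=14: min(15,7)*14=98 best=98 *, r--
l=0 r=13: min(15,11)*13=143 best=143 *, r--

l=0, r=12, best area=143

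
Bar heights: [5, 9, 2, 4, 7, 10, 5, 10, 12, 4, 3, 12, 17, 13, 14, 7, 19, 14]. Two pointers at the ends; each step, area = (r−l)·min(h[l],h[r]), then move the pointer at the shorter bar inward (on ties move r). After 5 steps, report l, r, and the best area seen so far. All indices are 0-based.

l=0 r=17: min(5,14)*17=85 best=85 *, l++
l=1 r=17: min(9,14)*16=144 best=144 *, l++
l=2 r=17: min(2,14)*15=30 best=144, l++
l=3 r=17: min(4,14)*14=56 best=144, l++
l=4 r=17: min(7,14)*13=91 best=144, l++

l=5, r=17, best area=144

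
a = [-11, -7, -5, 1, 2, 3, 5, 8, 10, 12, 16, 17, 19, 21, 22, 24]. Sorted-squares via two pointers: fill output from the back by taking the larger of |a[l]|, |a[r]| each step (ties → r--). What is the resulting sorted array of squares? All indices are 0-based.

[1, 4, 9, 25, 25, 49, 64, 100, 121, 144, 256, 289, 361, 441, 484, 576]

l=0 r=15: |-11|<=|24| out[15]=576, r--
l=0 r=14: |-11|<=|22| out[14]=484, r--
l=0 r=13: |-11|<=|21| out[13]=441, r--
l=0 r=12: |-11|<=|19| out[12]=361, r--
l=0 r=11: |-11|<=|17| out[11]=289, r--
l=0 r=10: |-11|<=|16| out[10]=256, r--
l=0 r=9: |-11|<=|12| out[9]=144, r--
l=0 r=8: |-11|>|10| out[8]=121, l++
l=1 r=8: |-7|<=|10| out[7]=100, r--
l=1 r=7: |-7|<=|8| out[6]=64, r--
l=1 r=6: |-7|>|5| out[5]=49, l++
l=2 r=6: |-5|<=|5| out[4]=25, r--
l=2 r=5: |-5|>|3| out[3]=25, l++
l=3 r=5: |1|<=|3| out[2]=9, r--
l=3 r=4: |1|<=|2| out[1]=4, r--
l=3 r=3: |1|<=|1| out[0]=1, r--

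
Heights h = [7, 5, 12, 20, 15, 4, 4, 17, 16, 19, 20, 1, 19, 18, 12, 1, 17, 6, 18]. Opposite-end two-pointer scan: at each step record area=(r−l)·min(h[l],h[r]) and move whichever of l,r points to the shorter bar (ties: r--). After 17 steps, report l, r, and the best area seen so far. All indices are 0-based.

l=3, r=4, best area=270

[0,18] min(7,18)*18=126 best=126 * → l++
[1,18] min(5,18)*17=85 best=126 → l++
[2,18] min(12,18)*16=192 best=192 * → l++
[3,18] min(20,18)*15=270 best=270 * → r--
[3,17] min(20,6)*14=84 best=270 → r--
[3,16] min(20,17)*13=221 best=270 → r--
[3,15] min(20,1)*12=12 best=270 → r--
[3,14] min(20,12)*11=132 best=270 → r--
[3,13] min(20,18)*10=180 best=270 → r--
[3,12] min(20,19)*9=171 best=270 → r--
[3,11] min(20,1)*8=8 best=270 → r--
[3,10] min(20,20)*7=140 best=270 → r--
[3,9] min(20,19)*6=114 best=270 → r--
[3,8] min(20,16)*5=80 best=270 → r--
[3,7] min(20,17)*4=68 best=270 → r--
[3,6] min(20,4)*3=12 best=270 → r--
[3,5] min(20,4)*2=8 best=270 → r--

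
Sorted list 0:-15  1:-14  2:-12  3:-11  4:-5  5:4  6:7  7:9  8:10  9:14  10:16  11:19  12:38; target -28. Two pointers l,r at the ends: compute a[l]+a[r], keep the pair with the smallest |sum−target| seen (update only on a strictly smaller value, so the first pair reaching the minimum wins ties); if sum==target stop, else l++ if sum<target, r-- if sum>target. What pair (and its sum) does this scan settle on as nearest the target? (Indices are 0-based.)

l=0 r=12: -15+38=23 d=51 *, r--
l=0 r=11: -15+19=4 d=32 *, r--
l=0 r=10: -15+16=1 d=29 *, r--
l=0 r=9: -15+14=-1 d=27 *, r--
l=0 r=8: -15+10=-5 d=23 *, r--
l=0 r=7: -15+9=-6 d=22 *, r--
l=0 r=6: -15+7=-8 d=20 *, r--
l=0 r=5: -15+4=-11 d=17 *, r--
l=0 r=4: -15+-5=-20 d=8 *, r--
l=0 r=3: -15+-11=-26 d=2 *, r--
l=0 r=2: -15+-12=-27 d=1 *, r--
l=0 r=1: -15+-14=-29 d=1, l++

pair (-15, -12) with sum -27 (|Δ|=1)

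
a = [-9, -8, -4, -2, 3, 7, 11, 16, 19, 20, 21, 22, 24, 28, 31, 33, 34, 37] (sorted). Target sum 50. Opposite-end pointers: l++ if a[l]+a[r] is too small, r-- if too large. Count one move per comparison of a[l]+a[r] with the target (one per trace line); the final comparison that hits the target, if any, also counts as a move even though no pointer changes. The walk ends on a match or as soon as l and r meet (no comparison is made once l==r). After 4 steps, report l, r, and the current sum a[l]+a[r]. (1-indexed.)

l=5, r=18, sum=40

[1,18] -9+37=28 <50 → l++
[2,18] -8+37=29 <50 → l++
[3,18] -4+37=33 <50 → l++
[4,18] -2+37=35 <50 → l++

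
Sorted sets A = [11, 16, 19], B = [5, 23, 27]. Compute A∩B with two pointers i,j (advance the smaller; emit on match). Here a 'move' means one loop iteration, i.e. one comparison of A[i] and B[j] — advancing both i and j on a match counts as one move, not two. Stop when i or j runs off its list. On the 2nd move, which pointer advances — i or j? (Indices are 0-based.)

i

i=0 j=0: 11>5, j++
i=0 j=1: 11<23, i++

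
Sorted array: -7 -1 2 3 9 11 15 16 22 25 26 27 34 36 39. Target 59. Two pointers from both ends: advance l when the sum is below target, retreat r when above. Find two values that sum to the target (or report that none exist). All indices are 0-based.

(25, 34)

[0,14] -7+39=32 <59 → l++
[1,14] -1+39=38 <59 → l++
[2,14] 2+39=41 <59 → l++
[3,14] 3+39=42 <59 → l++
[4,14] 9+39=48 <59 → l++
[5,14] 11+39=50 <59 → l++
[6,14] 15+39=54 <59 → l++
[7,14] 16+39=55 <59 → l++
[8,14] 22+39=61 >59 → r--
[8,13] 22+36=58 <59 → l++
[9,13] 25+36=61 >59 → r--
[9,12] 25+34=59 → found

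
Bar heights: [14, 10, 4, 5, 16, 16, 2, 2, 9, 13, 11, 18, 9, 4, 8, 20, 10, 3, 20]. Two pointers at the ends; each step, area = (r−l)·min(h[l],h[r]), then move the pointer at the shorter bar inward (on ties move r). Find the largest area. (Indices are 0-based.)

l=0 r=18: min(14,20)*18=252 best=252 *, l++
l=1 r=18: min(10,20)*17=170 best=252, l++
l=2 r=18: min(4,20)*16=64 best=252, l++
l=3 r=18: min(5,20)*15=75 best=252, l++
l=4 r=18: min(16,20)*14=224 best=252, l++
l=5 r=18: min(16,20)*13=208 best=252, l++
l=6 r=18: min(2,20)*12=24 best=252, l++
l=7 r=18: min(2,20)*11=22 best=252, l++
l=8 r=18: min(9,20)*10=90 best=252, l++
l=9 r=18: min(13,20)*9=117 best=252, l++
l=10 r=18: min(11,20)*8=88 best=252, l++
l=11 r=18: min(18,20)*7=126 best=252, l++
l=12 r=18: min(9,20)*6=54 best=252, l++
l=13 r=18: min(4,20)*5=20 best=252, l++
l=14 r=18: min(8,20)*4=32 best=252, l++
l=15 r=18: min(20,20)*3=60 best=252, r--
l=15 r=17: min(20,3)*2=6 best=252, r--
l=15 r=16: min(20,10)*1=10 best=252, r--

max area = 252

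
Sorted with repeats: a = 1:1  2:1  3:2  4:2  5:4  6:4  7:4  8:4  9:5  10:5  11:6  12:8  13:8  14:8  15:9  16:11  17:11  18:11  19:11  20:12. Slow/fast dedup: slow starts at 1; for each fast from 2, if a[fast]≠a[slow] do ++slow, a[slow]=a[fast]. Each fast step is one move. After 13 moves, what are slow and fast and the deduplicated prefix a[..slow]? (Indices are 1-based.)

slow=1 fast=2: a[fast]=1=a[slow] dup, fast++
slow=1 fast=3: a[fast]=2≠a[slow]=1 write a[2]=2, slow++,fast++
slow=2 fast=4: a[fast]=2=a[slow] dup, fast++
slow=2 fast=5: a[fast]=4≠a[slow]=2 write a[3]=4, slow++,fast++
slow=3 fast=6: a[fast]=4=a[slow] dup, fast++
slow=3 fast=7: a[fast]=4=a[slow] dup, fast++
slow=3 fast=8: a[fast]=4=a[slow] dup, fast++
slow=3 fast=9: a[fast]=5≠a[slow]=4 write a[4]=5, slow++,fast++
slow=4 fast=10: a[fast]=5=a[slow] dup, fast++
slow=4 fast=11: a[fast]=6≠a[slow]=5 write a[5]=6, slow++,fast++
slow=5 fast=12: a[fast]=8≠a[slow]=6 write a[6]=8, slow++,fast++
slow=6 fast=13: a[fast]=8=a[slow] dup, fast++
slow=6 fast=14: a[fast]=8=a[slow] dup, fast++

slow=6, fast=15, prefix=[1, 2, 4, 5, 6, 8]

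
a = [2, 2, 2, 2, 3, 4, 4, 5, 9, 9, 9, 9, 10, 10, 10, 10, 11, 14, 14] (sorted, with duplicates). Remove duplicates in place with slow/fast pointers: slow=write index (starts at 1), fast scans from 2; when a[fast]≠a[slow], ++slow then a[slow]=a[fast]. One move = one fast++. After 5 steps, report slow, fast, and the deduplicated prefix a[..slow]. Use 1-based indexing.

(s=1,f=2) a[fast]=2=a[slow] dup → fast++
(s=1,f=3) a[fast]=2=a[slow] dup → fast++
(s=1,f=4) a[fast]=2=a[slow] dup → fast++
(s=1,f=5) a[fast]=3≠a[slow]=2 write a[2]=3 → slow++,fast++
(s=2,f=6) a[fast]=4≠a[slow]=3 write a[3]=4 → slow++,fast++

slow=3, fast=7, prefix=[2, 3, 4]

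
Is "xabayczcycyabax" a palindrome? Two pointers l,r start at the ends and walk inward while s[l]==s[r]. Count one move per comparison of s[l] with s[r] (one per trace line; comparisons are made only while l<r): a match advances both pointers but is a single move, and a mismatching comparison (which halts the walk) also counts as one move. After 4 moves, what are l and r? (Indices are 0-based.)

l=4, r=10

l=0 r=14: 'x'=='x', l++,r--
l=1 r=13: 'a'=='a', l++,r--
l=2 r=12: 'b'=='b', l++,r--
l=3 r=11: 'a'=='a', l++,r--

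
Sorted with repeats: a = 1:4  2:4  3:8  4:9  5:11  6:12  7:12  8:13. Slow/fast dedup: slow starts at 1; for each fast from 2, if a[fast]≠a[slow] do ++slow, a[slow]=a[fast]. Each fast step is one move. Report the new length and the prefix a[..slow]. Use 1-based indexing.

slow=1 fast=2: a[fast]=4=a[slow] dup, fast++
slow=1 fast=3: a[fast]=8≠a[slow]=4 write a[2]=8, slow++,fast++
slow=2 fast=4: a[fast]=9≠a[slow]=8 write a[3]=9, slow++,fast++
slow=3 fast=5: a[fast]=11≠a[slow]=9 write a[4]=11, slow++,fast++
slow=4 fast=6: a[fast]=12≠a[slow]=11 write a[5]=12, slow++,fast++
slow=5 fast=7: a[fast]=12=a[slow] dup, fast++
slow=5 fast=8: a[fast]=13≠a[slow]=12 write a[6]=13, slow++,fast++

length 6; prefix = [4, 8, 9, 11, 12, 13]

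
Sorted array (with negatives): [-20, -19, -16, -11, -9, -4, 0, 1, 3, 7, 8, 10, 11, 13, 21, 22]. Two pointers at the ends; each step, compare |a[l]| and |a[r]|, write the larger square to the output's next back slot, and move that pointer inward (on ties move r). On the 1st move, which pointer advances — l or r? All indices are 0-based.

[0,15] |-20|<=|22| out[15]=484 → r--

r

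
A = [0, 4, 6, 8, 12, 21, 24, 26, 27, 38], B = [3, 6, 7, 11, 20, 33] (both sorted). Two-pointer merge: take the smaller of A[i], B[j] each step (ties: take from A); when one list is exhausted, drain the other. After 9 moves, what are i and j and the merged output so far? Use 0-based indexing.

i=5, j=4, merged so far=[0, 3, 4, 6, 6, 7, 8, 11, 12]

i=0 j=0: A[i]=0<=B[j]=3 take 0, i++
i=1 j=0: A[i]=4>B[j]=3 take 3, j++
i=1 j=1: A[i]=4<=B[j]=6 take 4, i++
i=2 j=1: A[i]=6<=B[j]=6 take 6, i++
i=3 j=1: A[i]=8>B[j]=6 take 6, j++
i=3 j=2: A[i]=8>B[j]=7 take 7, j++
i=3 j=3: A[i]=8<=B[j]=11 take 8, i++
i=4 j=3: A[i]=12>B[j]=11 take 11, j++
i=4 j=4: A[i]=12<=B[j]=20 take 12, i++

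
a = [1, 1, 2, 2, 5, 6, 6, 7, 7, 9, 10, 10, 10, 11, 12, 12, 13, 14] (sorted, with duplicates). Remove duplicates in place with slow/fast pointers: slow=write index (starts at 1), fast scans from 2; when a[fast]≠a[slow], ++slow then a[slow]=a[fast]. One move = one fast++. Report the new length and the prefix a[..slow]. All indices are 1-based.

(s=1,f=2) a[fast]=1=a[slow] dup → fast++
(s=1,f=3) a[fast]=2≠a[slow]=1 write a[2]=2 → slow++,fast++
(s=2,f=4) a[fast]=2=a[slow] dup → fast++
(s=2,f=5) a[fast]=5≠a[slow]=2 write a[3]=5 → slow++,fast++
(s=3,f=6) a[fast]=6≠a[slow]=5 write a[4]=6 → slow++,fast++
(s=4,f=7) a[fast]=6=a[slow] dup → fast++
(s=4,f=8) a[fast]=7≠a[slow]=6 write a[5]=7 → slow++,fast++
(s=5,f=9) a[fast]=7=a[slow] dup → fast++
(s=5,f=10) a[fast]=9≠a[slow]=7 write a[6]=9 → slow++,fast++
(s=6,f=11) a[fast]=10≠a[slow]=9 write a[7]=10 → slow++,fast++
(s=7,f=12) a[fast]=10=a[slow] dup → fast++
(s=7,f=13) a[fast]=10=a[slow] dup → fast++
(s=7,f=14) a[fast]=11≠a[slow]=10 write a[8]=11 → slow++,fast++
(s=8,f=15) a[fast]=12≠a[slow]=11 write a[9]=12 → slow++,fast++
(s=9,f=16) a[fast]=12=a[slow] dup → fast++
(s=9,f=17) a[fast]=13≠a[slow]=12 write a[10]=13 → slow++,fast++
(s=10,f=18) a[fast]=14≠a[slow]=13 write a[11]=14 → slow++,fast++

length 11; prefix = [1, 2, 5, 6, 7, 9, 10, 11, 12, 13, 14]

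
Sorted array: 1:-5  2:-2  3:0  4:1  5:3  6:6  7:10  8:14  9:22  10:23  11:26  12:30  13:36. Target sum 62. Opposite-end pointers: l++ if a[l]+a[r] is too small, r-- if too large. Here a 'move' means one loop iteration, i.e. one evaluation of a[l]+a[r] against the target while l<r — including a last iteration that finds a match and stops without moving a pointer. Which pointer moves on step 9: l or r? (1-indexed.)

l=1 r=13: -5+36=31 <62, l++
l=2 r=13: -2+36=34 <62, l++
l=3 r=13: 0+36=36 <62, l++
l=4 r=13: 1+36=37 <62, l++
l=5 r=13: 3+36=39 <62, l++
l=6 r=13: 6+36=42 <62, l++
l=7 r=13: 10+36=46 <62, l++
l=8 r=13: 14+36=50 <62, l++
l=9 r=13: 22+36=58 <62, l++

l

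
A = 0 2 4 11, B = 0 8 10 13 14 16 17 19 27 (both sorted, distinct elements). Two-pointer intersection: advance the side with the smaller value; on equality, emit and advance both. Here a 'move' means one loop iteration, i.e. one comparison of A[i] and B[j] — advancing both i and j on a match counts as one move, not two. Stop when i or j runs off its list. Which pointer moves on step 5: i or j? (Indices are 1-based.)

j

i=1 j=1: 0==0 emit, i++,j++
i=2 j=2: 2<8, i++
i=3 j=2: 4<8, i++
i=4 j=2: 11>8, j++
i=4 j=3: 11>10, j++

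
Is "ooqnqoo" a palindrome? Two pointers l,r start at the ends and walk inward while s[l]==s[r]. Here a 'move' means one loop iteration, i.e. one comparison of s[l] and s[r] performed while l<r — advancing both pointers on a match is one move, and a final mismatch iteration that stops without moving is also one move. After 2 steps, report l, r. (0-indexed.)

l=2, r=4

[0,6] 'o'=='o' → l++,r--
[1,5] 'o'=='o' → l++,r--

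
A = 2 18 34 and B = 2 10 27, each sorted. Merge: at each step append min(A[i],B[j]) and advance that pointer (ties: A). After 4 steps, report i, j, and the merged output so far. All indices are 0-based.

i=0 j=0: A[i]=2<=B[j]=2 take 2, i++
i=1 j=0: A[i]=18>B[j]=2 take 2, j++
i=1 j=1: A[i]=18>B[j]=10 take 10, j++
i=1 j=2: A[i]=18<=B[j]=27 take 18, i++

i=2, j=2, merged so far=[2, 2, 10, 18]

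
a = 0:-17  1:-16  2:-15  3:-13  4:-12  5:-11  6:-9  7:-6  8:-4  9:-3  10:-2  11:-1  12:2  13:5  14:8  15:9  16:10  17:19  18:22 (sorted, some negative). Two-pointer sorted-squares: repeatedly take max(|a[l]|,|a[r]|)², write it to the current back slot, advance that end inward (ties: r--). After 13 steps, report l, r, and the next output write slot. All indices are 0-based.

l=8, r=13, next write slot=5

l=0 r=18: |-17|<=|22| out[18]=484, r--
l=0 r=17: |-17|<=|19| out[17]=361, r--
l=0 r=16: |-17|>|10| out[16]=289, l++
l=1 r=16: |-16|>|10| out[15]=256, l++
l=2 r=16: |-15|>|10| out[14]=225, l++
l=3 r=16: |-13|>|10| out[13]=169, l++
l=4 r=16: |-12|>|10| out[12]=144, l++
l=5 r=16: |-11|>|10| out[11]=121, l++
l=6 r=16: |-9|<=|10| out[10]=100, r--
l=6 r=15: |-9|<=|9| out[9]=81, r--
l=6 r=14: |-9|>|8| out[8]=81, l++
l=7 r=14: |-6|<=|8| out[7]=64, r--
l=7 r=13: |-6|>|5| out[6]=36, l++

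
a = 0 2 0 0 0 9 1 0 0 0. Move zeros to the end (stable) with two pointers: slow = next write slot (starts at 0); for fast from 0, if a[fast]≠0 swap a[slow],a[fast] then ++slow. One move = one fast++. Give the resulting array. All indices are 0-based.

(s=0,f=0) a[fast]=0 → fast++
(s=0,f=1) a[fast]=2≠0 swap→a[0]=2 → slow++,fast++
(s=1,f=2) a[fast]=0 → fast++
(s=1,f=3) a[fast]=0 → fast++
(s=1,f=4) a[fast]=0 → fast++
(s=1,f=5) a[fast]=9≠0 swap→a[1]=9 → slow++,fast++
(s=2,f=6) a[fast]=1≠0 swap→a[2]=1 → slow++,fast++
(s=3,f=7) a[fast]=0 → fast++
(s=3,f=8) a[fast]=0 → fast++
(s=3,f=9) a[fast]=0 → fast++

[2, 9, 1, 0, 0, 0, 0, 0, 0, 0]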